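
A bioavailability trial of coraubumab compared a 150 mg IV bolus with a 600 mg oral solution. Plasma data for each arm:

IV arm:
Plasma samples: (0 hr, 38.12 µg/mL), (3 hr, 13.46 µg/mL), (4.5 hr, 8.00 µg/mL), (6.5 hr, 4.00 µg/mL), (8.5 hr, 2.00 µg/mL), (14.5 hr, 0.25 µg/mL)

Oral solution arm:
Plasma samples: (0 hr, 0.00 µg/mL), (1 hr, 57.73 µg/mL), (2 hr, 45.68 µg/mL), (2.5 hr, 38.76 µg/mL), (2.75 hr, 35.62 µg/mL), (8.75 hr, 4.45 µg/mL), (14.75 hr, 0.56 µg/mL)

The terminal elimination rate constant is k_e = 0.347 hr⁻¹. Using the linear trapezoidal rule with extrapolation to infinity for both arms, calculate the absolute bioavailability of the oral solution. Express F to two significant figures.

Trapezoidal AUC_0→14.5 (IV):
  [0→3]: (38.12+13.46)/2 × 3 = 77.37
  [3→4.5]: (13.46+8.00)/2 × 1.5 = 16.095
  [4.5→6.5]: (8.00+4.00)/2 × 2 = 12.0
  [6.5→8.5]: (4.00+2.00)/2 × 2 = 6.0
  [8.5→14.5]: (2.00+0.25)/2 × 6 = 6.75
  Sum = 118.215 µg/mL·hr
IV tail: 0.25/0.347 = 0.720; AUC_iv,0→∞ = 118.215 + 0.720 = 118.935 µg/mL·hr
Trapezoidal AUC_0→14.75 (oral solution):
  [0→1]: (0.00+57.73)/2 × 1 = 28.865
  [1→2]: (57.73+45.68)/2 × 1 = 51.705
  [2→2.5]: (45.68+38.76)/2 × 0.5 = 21.11
  [2.5→2.75]: (38.76+35.62)/2 × 0.25 = 9.2975
  [2.75→8.75]: (35.62+4.45)/2 × 6 = 120.21
  [8.75→14.75]: (4.45+0.56)/2 × 6 = 15.03
  Sum = 246.2175 µg/mL·hr
oral solution tail: 0.56/0.347 = 1.614; AUC_ev,0→∞ = 246.2175 + 1.614 = 247.8315 µg/mL·hr
F = (AUC_ev/D_ev)/(AUC_iv/D_iv) = (247.8315/600)/(118.935/150) = 0.4130525/0.7929 = 0.5209

F = 0.52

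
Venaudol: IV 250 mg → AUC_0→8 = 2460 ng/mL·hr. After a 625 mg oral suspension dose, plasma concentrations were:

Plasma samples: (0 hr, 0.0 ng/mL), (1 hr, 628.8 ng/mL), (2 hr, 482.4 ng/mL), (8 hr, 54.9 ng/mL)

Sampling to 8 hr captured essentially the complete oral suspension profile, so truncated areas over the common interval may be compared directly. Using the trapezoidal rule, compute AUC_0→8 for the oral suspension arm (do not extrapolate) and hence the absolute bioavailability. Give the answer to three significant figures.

F = 0.404

Trapezoidal AUC_0→8 (oral suspension):
  [0→1]: (0.0+628.8)/2 × 1 = 314.4
  [1→2]: (628.8+482.4)/2 × 1 = 555.6
  [2→8]: (482.4+54.9)/2 × 6 = 1611.9
  Sum = 2481.9 ng/mL·hr
F = (AUC_ev/D_ev)/(AUC_iv/D_iv) = (2481.9/625)/(2460/250) = 3.97104/9.84 = 0.4036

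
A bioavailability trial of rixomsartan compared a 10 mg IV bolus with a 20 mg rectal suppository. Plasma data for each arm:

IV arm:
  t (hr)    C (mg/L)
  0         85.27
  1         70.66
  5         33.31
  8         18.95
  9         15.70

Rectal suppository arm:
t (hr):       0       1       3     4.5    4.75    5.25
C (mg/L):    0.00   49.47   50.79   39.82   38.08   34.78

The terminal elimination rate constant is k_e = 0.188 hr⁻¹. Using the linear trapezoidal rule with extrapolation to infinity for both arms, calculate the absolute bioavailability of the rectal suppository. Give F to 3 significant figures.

F = 0.436

Trapezoidal AUC_0→9 (IV):
  [0→1]: (85.27+70.66)/2 × 1 = 77.965
  [1→5]: (70.66+33.31)/2 × 4 = 207.94
  [5→8]: (33.31+18.95)/2 × 3 = 78.39
  [8→9]: (18.95+15.70)/2 × 1 = 17.325
  Sum = 381.62 mg/L·hr
IV tail: 15.70/0.188 = 83.511; AUC_iv,0→∞ = 381.62 + 83.511 = 465.131 mg/L·hr
Trapezoidal AUC_0→5.25 (rectal suppository):
  [0→1]: (0.00+49.47)/2 × 1 = 24.735
  [1→3]: (49.47+50.79)/2 × 2 = 100.26
  [3→4.5]: (50.79+39.82)/2 × 1.5 = 67.9575
  [4.5→4.75]: (39.82+38.08)/2 × 0.25 = 9.7375
  [4.75→5.25]: (38.08+34.78)/2 × 0.5 = 18.215
  Sum = 220.905 mg/L·hr
rectal suppository tail: 34.78/0.188 = 185.000; AUC_ev,0→∞ = 220.905 + 185.000 = 405.905 mg/L·hr
F = (AUC_ev/D_ev)/(AUC_iv/D_iv) = (405.905/20)/(465.131/10) = 20.29525/46.5131 = 0.4363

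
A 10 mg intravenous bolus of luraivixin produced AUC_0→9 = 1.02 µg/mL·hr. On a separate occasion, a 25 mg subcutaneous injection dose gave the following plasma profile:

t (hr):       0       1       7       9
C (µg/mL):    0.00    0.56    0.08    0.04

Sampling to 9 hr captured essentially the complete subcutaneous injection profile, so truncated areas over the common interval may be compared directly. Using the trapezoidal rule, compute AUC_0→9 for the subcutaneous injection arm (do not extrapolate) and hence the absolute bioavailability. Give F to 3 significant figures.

F = 0.910

Trapezoidal AUC_0→9 (subcutaneous injection):
  [0→1]: (0.00+0.56)/2 × 1 = 0.28
  [1→7]: (0.56+0.08)/2 × 6 = 1.92
  [7→9]: (0.08+0.04)/2 × 2 = 0.12
  Sum = 2.32 µg/mL·hr
F = (AUC_ev/D_ev)/(AUC_iv/D_iv) = (2.32/25)/(1.02/10) = 0.0928/0.102 = 0.9098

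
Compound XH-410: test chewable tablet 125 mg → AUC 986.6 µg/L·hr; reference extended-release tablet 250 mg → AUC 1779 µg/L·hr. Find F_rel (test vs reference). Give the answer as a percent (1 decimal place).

F_rel = 110.9%

F_rel = (AUC_test/D_test) / (AUC_ref/D_ref)
      = (986.6/125) / (1779/250)
      = 7.8928 / 7.116 = 1.1092 = 110.92%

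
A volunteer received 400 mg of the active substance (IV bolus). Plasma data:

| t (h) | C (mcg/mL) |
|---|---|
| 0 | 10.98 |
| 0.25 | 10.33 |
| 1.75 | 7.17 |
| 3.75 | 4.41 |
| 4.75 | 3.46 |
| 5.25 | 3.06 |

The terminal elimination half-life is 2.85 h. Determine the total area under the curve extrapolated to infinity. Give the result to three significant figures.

AUC = 45.5 mcg/mL·h

Trapezoidal AUC_0→5.25:
  [0→0.25]: (10.98+10.33)/2 × 0.25 = 2.66375
  [0.25→1.75]: (10.33+7.17)/2 × 1.5 = 13.125
  [1.75→3.75]: (7.17+4.41)/2 × 2 = 11.58
  [3.75→4.75]: (4.41+3.46)/2 × 1 = 3.935
  [4.75→5.25]: (3.46+3.06)/2 × 0.5 = 1.63
  Sum = 32.93375 mcg/mL·h
k_e = ln2 / t½ = 0.693147 / 2.85 = 0.2432 h^-1
Extrapolated tail: C_last / k_e = 3.06 / 0.2432 = 12.582
AUC_0→∞ = 32.93375 + 12.582 = 45.51575 mcg/mL·h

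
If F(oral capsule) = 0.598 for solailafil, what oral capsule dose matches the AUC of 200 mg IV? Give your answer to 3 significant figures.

For equal systemic exposure: F × D_ev = D_iv
D_ev = D_iv / F = 200 / 0.598 = 334.448 mg

D_oral = 334 mg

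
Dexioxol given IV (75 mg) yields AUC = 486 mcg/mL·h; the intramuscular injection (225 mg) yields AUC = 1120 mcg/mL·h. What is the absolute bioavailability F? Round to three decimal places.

F = 0.768

F = (AUC_ev / D_ev) / (AUC_iv / D_iv)
  = (1120/225) / (486/75)
  = 4.97778 / 6.48 = 0.7682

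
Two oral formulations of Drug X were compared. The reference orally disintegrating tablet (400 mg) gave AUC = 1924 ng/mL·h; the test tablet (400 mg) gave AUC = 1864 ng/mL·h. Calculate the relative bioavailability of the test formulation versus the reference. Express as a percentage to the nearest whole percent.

F_rel = 97%

F_rel = (AUC_test/D_test) / (AUC_ref/D_ref)
      = (1864/400) / (1924/400)
      = 4.66 / 4.81 = 0.9688 = 96.88%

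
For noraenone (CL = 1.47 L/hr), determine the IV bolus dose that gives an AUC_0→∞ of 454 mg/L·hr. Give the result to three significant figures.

Dose = 667 mg

Dose_iv = CL × AUC_0→∞
     = 1.47 × 454 = 667.38 mg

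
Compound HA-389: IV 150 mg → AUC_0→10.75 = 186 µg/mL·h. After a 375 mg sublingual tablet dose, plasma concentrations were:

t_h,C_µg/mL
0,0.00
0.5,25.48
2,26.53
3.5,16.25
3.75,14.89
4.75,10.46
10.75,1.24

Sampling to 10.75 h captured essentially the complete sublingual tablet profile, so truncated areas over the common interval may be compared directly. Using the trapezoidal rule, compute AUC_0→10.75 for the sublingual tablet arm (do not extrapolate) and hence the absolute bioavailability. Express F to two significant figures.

Trapezoidal AUC_0→10.75 (sublingual tablet):
  [0→0.5]: (0.00+25.48)/2 × 0.5 = 6.37
  [0.5→2]: (25.48+26.53)/2 × 1.5 = 39.0075
  [2→3.5]: (26.53+16.25)/2 × 1.5 = 32.085
  [3.5→3.75]: (16.25+14.89)/2 × 0.25 = 3.8925
  [3.75→4.75]: (14.89+10.46)/2 × 1 = 12.675
  [4.75→10.75]: (10.46+1.24)/2 × 6 = 35.1
  Sum = 129.13 µg/mL·h
F = (AUC_ev/D_ev)/(AUC_iv/D_iv) = (129.13/375)/(186/150) = 0.344347/1.24 = 0.2777

F = 0.28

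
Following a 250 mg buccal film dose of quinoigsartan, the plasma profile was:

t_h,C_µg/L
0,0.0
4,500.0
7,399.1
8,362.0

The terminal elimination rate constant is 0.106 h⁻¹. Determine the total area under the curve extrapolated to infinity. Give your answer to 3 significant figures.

Trapezoidal AUC_0→8:
  [0→4]: (0.0+500.0)/2 × 4 = 1000.0
  [4→7]: (500.0+399.1)/2 × 3 = 1348.65
  [7→8]: (399.1+362.0)/2 × 1 = 380.55
  Sum = 2729.2 µg/L·h
Extrapolated tail: C_last / k_e = 362.0 / 0.106 = 3415.094
AUC_0→∞ = 2729.2 + 3415.094 = 6144.294 µg/L·h

AUC = 6140 µg/L·h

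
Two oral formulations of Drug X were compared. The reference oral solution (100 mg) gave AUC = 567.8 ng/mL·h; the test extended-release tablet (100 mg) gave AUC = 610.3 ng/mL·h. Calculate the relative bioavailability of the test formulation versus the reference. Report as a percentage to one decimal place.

F_rel = (AUC_test/D_test) / (AUC_ref/D_ref)
      = (610.3/100) / (567.8/100)
      = 6.103 / 5.678 = 1.0749 = 107.49%

F_rel = 107.5%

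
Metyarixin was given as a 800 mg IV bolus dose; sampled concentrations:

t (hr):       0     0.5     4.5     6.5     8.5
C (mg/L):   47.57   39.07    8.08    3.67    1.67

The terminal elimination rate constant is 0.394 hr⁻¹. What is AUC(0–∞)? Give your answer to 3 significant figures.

Trapezoidal AUC_0→8.5:
  [0→0.5]: (47.57+39.07)/2 × 0.5 = 21.66
  [0.5→4.5]: (39.07+8.08)/2 × 4 = 94.3
  [4.5→6.5]: (8.08+3.67)/2 × 2 = 11.75
  [6.5→8.5]: (3.67+1.67)/2 × 2 = 5.34
  Sum = 133.05 mg/L·hr
Extrapolated tail: C_last / k_e = 1.67 / 0.394 = 4.239
AUC_0→∞ = 133.05 + 4.239 = 137.289 mg/L·hr

AUC = 137 mg/L·hr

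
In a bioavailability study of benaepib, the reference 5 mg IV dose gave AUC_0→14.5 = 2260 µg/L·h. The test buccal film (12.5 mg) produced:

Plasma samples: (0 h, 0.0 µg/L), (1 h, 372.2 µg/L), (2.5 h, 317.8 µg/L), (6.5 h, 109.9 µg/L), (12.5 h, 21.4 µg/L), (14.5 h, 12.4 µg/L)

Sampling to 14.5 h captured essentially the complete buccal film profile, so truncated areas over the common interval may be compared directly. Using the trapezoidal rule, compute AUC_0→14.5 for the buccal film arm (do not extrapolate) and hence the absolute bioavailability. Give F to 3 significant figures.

F = 0.352

Trapezoidal AUC_0→14.5 (buccal film):
  [0→1]: (0.0+372.2)/2 × 1 = 186.1
  [1→2.5]: (372.2+317.8)/2 × 1.5 = 517.5
  [2.5→6.5]: (317.8+109.9)/2 × 4 = 855.4
  [6.5→12.5]: (109.9+21.4)/2 × 6 = 393.9
  [12.5→14.5]: (21.4+12.4)/2 × 2 = 33.8
  Sum = 1986.7 µg/L·h
F = (AUC_ev/D_ev)/(AUC_iv/D_iv) = (1986.7/12.5)/(2260/5) = 158.936/452 = 0.3516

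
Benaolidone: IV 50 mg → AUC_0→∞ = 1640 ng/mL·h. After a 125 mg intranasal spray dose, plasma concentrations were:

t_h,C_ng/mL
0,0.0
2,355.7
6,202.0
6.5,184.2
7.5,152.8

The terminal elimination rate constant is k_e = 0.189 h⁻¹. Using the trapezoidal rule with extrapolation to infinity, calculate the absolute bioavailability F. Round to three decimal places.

Trapezoidal AUC_0→7.5 (intranasal spray):
  [0→2]: (0.0+355.7)/2 × 2 = 355.7
  [2→6]: (355.7+202.0)/2 × 4 = 1115.4
  [6→6.5]: (202.0+184.2)/2 × 0.5 = 96.55
  [6.5→7.5]: (184.2+152.8)/2 × 1 = 168.5
  Sum = 1736.15 ng/mL·h
Tail: C_last/k_e = 152.8/0.189 = 808.466
AUC_0→∞ (intranasal spray) = 1736.15 + 808.466 = 2544.616 ng/mL·h
F = (AUC_ev/D_ev)/(AUC_iv/D_iv) = (2544.616/125)/(1640/50) = 20.356928/32.8 = 0.6206

F = 0.621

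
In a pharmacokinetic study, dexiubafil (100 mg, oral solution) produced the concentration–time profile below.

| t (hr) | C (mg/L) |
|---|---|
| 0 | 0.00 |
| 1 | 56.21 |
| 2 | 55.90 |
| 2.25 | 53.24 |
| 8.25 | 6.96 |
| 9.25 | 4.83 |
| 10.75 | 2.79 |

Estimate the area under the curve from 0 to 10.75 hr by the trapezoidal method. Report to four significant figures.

Trapezoidal AUC_0→10.75:
  [0→1]: (0.00+56.21)/2 × 1 = 28.105
  [1→2]: (56.21+55.90)/2 × 1 = 56.055
  [2→2.25]: (55.90+53.24)/2 × 0.25 = 13.6425
  [2.25→8.25]: (53.24+6.96)/2 × 6 = 180.6
  [8.25→9.25]: (6.96+4.83)/2 × 1 = 5.895
  [9.25→10.75]: (4.83+2.79)/2 × 1.5 = 5.715
  Sum = 290.0125 mg/L·hr

AUC = 290.0 mg/L·hr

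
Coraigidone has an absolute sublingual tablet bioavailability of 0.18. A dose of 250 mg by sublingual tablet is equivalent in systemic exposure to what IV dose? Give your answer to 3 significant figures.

D_iv = 45.0 mg

Systemic exposure from an extravascular dose = F × D_ev, so the equivalent IV dose is F × D_ev.
D_iv = F × D_ev = 0.18 × 250 = 45 mg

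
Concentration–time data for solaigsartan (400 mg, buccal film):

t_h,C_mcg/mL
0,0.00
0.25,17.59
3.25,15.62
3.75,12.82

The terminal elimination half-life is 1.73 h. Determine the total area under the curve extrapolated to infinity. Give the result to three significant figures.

AUC = 91.1 mcg/mL·h

Trapezoidal AUC_0→3.75:
  [0→0.25]: (0.00+17.59)/2 × 0.25 = 2.19875
  [0.25→3.25]: (17.59+15.62)/2 × 3 = 49.815
  [3.25→3.75]: (15.62+12.82)/2 × 0.5 = 7.11
  Sum = 59.12375 mcg/mL·h
k_e = ln2 / t½ = 0.693147 / 1.73 = 0.4007 h^-1
Extrapolated tail: C_last / k_e = 12.82 / 0.4007 = 31.994
AUC_0→∞ = 59.12375 + 31.994 = 91.11775 mcg/mL·h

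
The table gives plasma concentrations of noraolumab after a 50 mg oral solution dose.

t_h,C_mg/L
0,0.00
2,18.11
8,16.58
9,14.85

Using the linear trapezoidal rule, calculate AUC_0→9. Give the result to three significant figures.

Trapezoidal AUC_0→9:
  [0→2]: (0.00+18.11)/2 × 2 = 18.11
  [2→8]: (18.11+16.58)/2 × 6 = 104.07
  [8→9]: (16.58+14.85)/2 × 1 = 15.715
  Sum = 137.895 mg/L·h

AUC = 138 mg/L·h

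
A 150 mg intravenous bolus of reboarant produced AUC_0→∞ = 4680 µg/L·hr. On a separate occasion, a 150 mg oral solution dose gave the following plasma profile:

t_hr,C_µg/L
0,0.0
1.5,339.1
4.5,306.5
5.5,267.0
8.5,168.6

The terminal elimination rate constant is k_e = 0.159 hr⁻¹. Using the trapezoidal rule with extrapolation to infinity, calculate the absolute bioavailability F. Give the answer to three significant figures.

Trapezoidal AUC_0→8.5 (oral solution):
  [0→1.5]: (0.0+339.1)/2 × 1.5 = 254.325
  [1.5→4.5]: (339.1+306.5)/2 × 3 = 968.4
  [4.5→5.5]: (306.5+267.0)/2 × 1 = 286.75
  [5.5→8.5]: (267.0+168.6)/2 × 3 = 653.4
  Sum = 2162.875 µg/L·hr
Tail: C_last/k_e = 168.6/0.159 = 1060.377
AUC_0→∞ (oral solution) = 2162.875 + 1060.377 = 3223.252 µg/L·hr
F = (AUC_ev/D_ev)/(AUC_iv/D_iv) = (3223.252/150)/(4680/150) = 21.4883/31.2 = 0.6887

F = 0.689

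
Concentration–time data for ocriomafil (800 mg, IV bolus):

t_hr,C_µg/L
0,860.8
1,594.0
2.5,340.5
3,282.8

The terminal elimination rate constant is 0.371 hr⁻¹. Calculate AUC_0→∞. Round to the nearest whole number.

Trapezoidal AUC_0→3:
  [0→1]: (860.8+594.0)/2 × 1 = 727.4
  [1→2.5]: (594.0+340.5)/2 × 1.5 = 700.875
  [2.5→3]: (340.5+282.8)/2 × 0.5 = 155.825
  Sum = 1584.1 µg/L·hr
Extrapolated tail: C_last / k_e = 282.8 / 0.371 = 762.264
AUC_0→∞ = 1584.1 + 762.264 = 2346.364 µg/L·hr

AUC = 2346 µg/L·hr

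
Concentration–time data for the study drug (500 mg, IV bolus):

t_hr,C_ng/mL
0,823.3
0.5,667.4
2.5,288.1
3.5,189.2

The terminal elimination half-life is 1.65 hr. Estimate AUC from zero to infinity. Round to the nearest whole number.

AUC = 2017 ng/mL·hr

Trapezoidal AUC_0→3.5:
  [0→0.5]: (823.3+667.4)/2 × 0.5 = 372.675
  [0.5→2.5]: (667.4+288.1)/2 × 2 = 955.5
  [2.5→3.5]: (288.1+189.2)/2 × 1 = 238.65
  Sum = 1566.825 ng/mL·hr
k_e = ln2 / t½ = 0.693147 / 1.65 = 0.4201 hr^-1
Extrapolated tail: C_last / k_e = 189.2 / 0.4201 = 450.369
AUC_0→∞ = 1566.825 + 450.369 = 2017.194 ng/mL·hr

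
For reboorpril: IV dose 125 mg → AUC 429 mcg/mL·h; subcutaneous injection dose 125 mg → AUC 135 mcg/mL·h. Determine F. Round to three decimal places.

F = 0.315

F = (AUC_ev / D_ev) / (AUC_iv / D_iv)
  = (135/125) / (429/125)
  = 1.08 / 3.432 = 0.3147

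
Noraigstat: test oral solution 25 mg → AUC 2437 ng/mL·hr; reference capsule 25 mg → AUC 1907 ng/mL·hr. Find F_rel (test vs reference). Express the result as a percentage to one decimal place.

F_rel = (AUC_test/D_test) / (AUC_ref/D_ref)
      = (2437/25) / (1907/25)
      = 97.48 / 76.28 = 1.2779 = 127.79%

F_rel = 127.8%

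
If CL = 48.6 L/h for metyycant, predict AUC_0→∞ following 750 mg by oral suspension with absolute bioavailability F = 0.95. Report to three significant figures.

AUC = 14.7 mg/L·h

AUC_0→∞ = F × Dose / CL
        = 0.95 × 750 / 48.6 = 14.6605 mg/L·h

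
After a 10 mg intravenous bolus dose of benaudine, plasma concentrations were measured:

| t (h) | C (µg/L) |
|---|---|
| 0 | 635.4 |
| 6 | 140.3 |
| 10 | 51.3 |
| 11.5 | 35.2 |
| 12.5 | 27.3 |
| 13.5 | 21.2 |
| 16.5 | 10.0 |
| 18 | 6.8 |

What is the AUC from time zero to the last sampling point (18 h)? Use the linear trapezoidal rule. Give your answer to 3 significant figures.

Trapezoidal AUC_0→18:
  [0→6]: (635.4+140.3)/2 × 6 = 2327.1
  [6→10]: (140.3+51.3)/2 × 4 = 383.2
  [10→11.5]: (51.3+35.2)/2 × 1.5 = 64.875
  [11.5→12.5]: (35.2+27.3)/2 × 1 = 31.25
  [12.5→13.5]: (27.3+21.2)/2 × 1 = 24.25
  [13.5→16.5]: (21.2+10.0)/2 × 3 = 46.8
  [16.5→18]: (10.0+6.8)/2 × 1.5 = 12.6
  Sum = 2890.075 µg/L·h

AUC = 2890 µg/L·h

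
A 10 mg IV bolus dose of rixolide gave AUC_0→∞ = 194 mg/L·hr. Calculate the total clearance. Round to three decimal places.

CL = 0.052 L/hr

CL = Dose_iv / AUC_0→∞
   = 10 / 194 = 0.0515464 L/hr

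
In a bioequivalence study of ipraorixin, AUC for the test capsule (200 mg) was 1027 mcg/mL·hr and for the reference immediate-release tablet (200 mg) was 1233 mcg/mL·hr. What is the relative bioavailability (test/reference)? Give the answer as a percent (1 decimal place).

F_rel = (AUC_test/D_test) / (AUC_ref/D_ref)
      = (1027/200) / (1233/200)
      = 5.135 / 6.165 = 0.8329 = 83.29%

F_rel = 83.3%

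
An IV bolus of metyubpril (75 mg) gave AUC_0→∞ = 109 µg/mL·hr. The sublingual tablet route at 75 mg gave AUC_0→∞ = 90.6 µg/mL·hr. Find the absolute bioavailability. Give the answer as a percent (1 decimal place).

F = (AUC_ev / D_ev) / (AUC_iv / D_iv)
  = (90.6/75) / (109/75)
  = 1.208 / 1.45333 = 0.8312
  = 83.12%

F = 83.1%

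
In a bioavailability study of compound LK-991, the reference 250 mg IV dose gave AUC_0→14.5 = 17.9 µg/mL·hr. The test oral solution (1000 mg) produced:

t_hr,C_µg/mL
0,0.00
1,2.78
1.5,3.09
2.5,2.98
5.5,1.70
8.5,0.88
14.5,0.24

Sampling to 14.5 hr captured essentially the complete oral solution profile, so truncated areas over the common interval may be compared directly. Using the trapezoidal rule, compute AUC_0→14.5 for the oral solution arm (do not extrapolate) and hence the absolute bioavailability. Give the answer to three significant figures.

F = 0.281

Trapezoidal AUC_0→14.5 (oral solution):
  [0→1]: (0.00+2.78)/2 × 1 = 1.39
  [1→1.5]: (2.78+3.09)/2 × 0.5 = 1.4675
  [1.5→2.5]: (3.09+2.98)/2 × 1 = 3.035
  [2.5→5.5]: (2.98+1.70)/2 × 3 = 7.02
  [5.5→8.5]: (1.70+0.88)/2 × 3 = 3.87
  [8.5→14.5]: (0.88+0.24)/2 × 6 = 3.36
  Sum = 20.1425 µg/mL·hr
F = (AUC_ev/D_ev)/(AUC_iv/D_iv) = (20.1425/1000)/(17.9/250) = 0.0201425/0.0716 = 0.2813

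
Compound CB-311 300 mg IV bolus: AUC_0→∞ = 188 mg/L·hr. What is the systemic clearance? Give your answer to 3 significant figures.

CL = 1.60 L/hr

CL = Dose_iv / AUC_0→∞
   = 300 / 188 = 1.59574 L/hr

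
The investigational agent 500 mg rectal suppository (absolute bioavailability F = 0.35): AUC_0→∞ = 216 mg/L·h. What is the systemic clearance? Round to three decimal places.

CL = 0.810 L/h

CL = F × Dose / AUC_0→∞
   = 0.35 × 500 / 216 = 0.810185 L/h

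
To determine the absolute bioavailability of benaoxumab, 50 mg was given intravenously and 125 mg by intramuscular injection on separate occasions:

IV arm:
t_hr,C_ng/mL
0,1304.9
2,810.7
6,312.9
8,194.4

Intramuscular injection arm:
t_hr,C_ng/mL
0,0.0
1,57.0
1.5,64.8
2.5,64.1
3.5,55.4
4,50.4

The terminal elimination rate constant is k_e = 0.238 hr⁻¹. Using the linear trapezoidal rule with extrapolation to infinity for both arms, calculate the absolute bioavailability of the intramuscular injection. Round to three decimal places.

Trapezoidal AUC_0→8 (IV):
  [0→2]: (1304.9+810.7)/2 × 2 = 2115.6
  [2→6]: (810.7+312.9)/2 × 4 = 2247.2
  [6→8]: (312.9+194.4)/2 × 2 = 507.3
  Sum = 4870.1 ng/mL·hr
IV tail: 194.4/0.238 = 816.807; AUC_iv,0→∞ = 4870.1 + 816.807 = 5686.907 ng/mL·hr
Trapezoidal AUC_0→4 (intramuscular injection):
  [0→1]: (0.0+57.0)/2 × 1 = 28.5
  [1→1.5]: (57.0+64.8)/2 × 0.5 = 30.45
  [1.5→2.5]: (64.8+64.1)/2 × 1 = 64.45
  [2.5→3.5]: (64.1+55.4)/2 × 1 = 59.75
  [3.5→4]: (55.4+50.4)/2 × 0.5 = 26.45
  Sum = 209.6 ng/mL·hr
intramuscular injection tail: 50.4/0.238 = 211.765; AUC_ev,0→∞ = 209.6 + 211.765 = 421.365 ng/mL·hr
F = (AUC_ev/D_ev)/(AUC_iv/D_iv) = (421.365/125)/(5686.907/50) = 3.37092/113.73814 = 0.0296

F = 0.030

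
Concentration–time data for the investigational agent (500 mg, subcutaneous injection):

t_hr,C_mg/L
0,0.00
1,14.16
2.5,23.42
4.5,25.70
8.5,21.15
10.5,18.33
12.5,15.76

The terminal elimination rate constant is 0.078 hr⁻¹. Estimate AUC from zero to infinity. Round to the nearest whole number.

AUC = 454 mg/L·hr

Trapezoidal AUC_0→12.5:
  [0→1]: (0.00+14.16)/2 × 1 = 7.08
  [1→2.5]: (14.16+23.42)/2 × 1.5 = 28.185
  [2.5→4.5]: (23.42+25.70)/2 × 2 = 49.12
  [4.5→8.5]: (25.70+21.15)/2 × 4 = 93.7
  [8.5→10.5]: (21.15+18.33)/2 × 2 = 39.48
  [10.5→12.5]: (18.33+15.76)/2 × 2 = 34.09
  Sum = 251.655 mg/L·hr
Extrapolated tail: C_last / k_e = 15.76 / 0.078 = 202.051
AUC_0→∞ = 251.655 + 202.051 = 453.706 mg/L·hr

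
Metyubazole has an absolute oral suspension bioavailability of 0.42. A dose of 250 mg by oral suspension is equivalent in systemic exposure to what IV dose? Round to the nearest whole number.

Systemic exposure from an extravascular dose = F × D_ev, so the equivalent IV dose is F × D_ev.
D_iv = F × D_ev = 0.42 × 250 = 105 mg

D_iv = 105 mg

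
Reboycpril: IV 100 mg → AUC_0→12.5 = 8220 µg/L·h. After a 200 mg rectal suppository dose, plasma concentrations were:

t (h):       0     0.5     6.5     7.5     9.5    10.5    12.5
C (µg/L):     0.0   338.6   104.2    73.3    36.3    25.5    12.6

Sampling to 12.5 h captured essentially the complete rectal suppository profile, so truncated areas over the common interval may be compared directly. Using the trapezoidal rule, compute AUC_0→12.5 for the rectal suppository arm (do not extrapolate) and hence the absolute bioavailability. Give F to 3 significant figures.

Trapezoidal AUC_0→12.5 (rectal suppository):
  [0→0.5]: (0.0+338.6)/2 × 0.5 = 84.65
  [0.5→6.5]: (338.6+104.2)/2 × 6 = 1328.4
  [6.5→7.5]: (104.2+73.3)/2 × 1 = 88.75
  [7.5→9.5]: (73.3+36.3)/2 × 2 = 109.6
  [9.5→10.5]: (36.3+25.5)/2 × 1 = 30.9
  [10.5→12.5]: (25.5+12.6)/2 × 2 = 38.1
  Sum = 1680.4 µg/L·h
F = (AUC_ev/D_ev)/(AUC_iv/D_iv) = (1680.4/200)/(8220/100) = 8.402/82.2 = 0.1022

F = 0.102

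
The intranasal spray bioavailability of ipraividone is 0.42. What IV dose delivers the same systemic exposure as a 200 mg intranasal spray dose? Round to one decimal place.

Systemic exposure from an extravascular dose = F × D_ev, so the equivalent IV dose is F × D_ev.
D_iv = F × D_ev = 0.42 × 200 = 84 mg

D_iv = 84.0 mg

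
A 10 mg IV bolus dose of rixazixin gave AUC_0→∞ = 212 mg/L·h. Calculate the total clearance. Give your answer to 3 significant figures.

CL = Dose_iv / AUC_0→∞
   = 10 / 212 = 0.0471698 L/h

CL = 0.0472 L/h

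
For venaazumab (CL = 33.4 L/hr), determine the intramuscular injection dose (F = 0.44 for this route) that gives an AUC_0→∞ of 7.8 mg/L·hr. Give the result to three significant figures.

Dose = CL × AUC_0→∞ / F
     = 33.4 × 7.8 / 0.44 = 592.091 mg

Dose = 592 mg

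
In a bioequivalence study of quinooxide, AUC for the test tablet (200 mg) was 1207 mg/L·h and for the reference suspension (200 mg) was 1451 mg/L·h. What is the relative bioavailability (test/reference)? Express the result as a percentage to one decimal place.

F_rel = 83.2%

F_rel = (AUC_test/D_test) / (AUC_ref/D_ref)
      = (1207/200) / (1451/200)
      = 6.035 / 7.255 = 0.8318 = 83.18%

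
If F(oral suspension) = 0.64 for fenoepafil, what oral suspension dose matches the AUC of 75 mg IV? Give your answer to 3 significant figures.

D_oral = 117 mg

For equal systemic exposure: F × D_ev = D_iv
D_ev = D_iv / F = 75 / 0.64 = 117.1875 mg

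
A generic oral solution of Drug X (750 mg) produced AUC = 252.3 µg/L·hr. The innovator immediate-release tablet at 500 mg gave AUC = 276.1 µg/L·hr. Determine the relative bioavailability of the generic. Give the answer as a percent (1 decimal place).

F_rel = (AUC_test/D_test) / (AUC_ref/D_ref)
      = (252.3/750) / (276.1/500)
      = 0.3364 / 0.5522 = 0.6092 = 60.92%

F_rel = 60.9%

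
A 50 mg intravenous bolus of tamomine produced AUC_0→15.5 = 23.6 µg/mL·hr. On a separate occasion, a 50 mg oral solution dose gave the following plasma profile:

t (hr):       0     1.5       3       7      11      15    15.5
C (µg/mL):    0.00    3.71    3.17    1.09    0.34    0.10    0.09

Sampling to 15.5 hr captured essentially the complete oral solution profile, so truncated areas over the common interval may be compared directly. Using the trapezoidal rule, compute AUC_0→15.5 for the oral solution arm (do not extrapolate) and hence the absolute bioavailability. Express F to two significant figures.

Trapezoidal AUC_0→15.5 (oral solution):
  [0→1.5]: (0.00+3.71)/2 × 1.5 = 2.7825
  [1.5→3]: (3.71+3.17)/2 × 1.5 = 5.16
  [3→7]: (3.17+1.09)/2 × 4 = 8.52
  [7→11]: (1.09+0.34)/2 × 4 = 2.86
  [11→15]: (0.34+0.10)/2 × 4 = 0.88
  [15→15.5]: (0.10+0.09)/2 × 0.5 = 0.0475
  Sum = 20.25 µg/mL·hr
F = (AUC_ev/D_ev)/(AUC_iv/D_iv) = (20.25/50)/(23.6/50) = 0.405/0.472 = 0.8581

F = 0.86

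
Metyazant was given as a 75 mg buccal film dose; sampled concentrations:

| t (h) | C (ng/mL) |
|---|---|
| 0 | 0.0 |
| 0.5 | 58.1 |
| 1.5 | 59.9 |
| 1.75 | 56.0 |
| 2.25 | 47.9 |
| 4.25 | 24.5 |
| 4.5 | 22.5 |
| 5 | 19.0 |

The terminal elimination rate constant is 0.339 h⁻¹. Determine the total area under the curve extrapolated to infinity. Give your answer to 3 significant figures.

Trapezoidal AUC_0→5:
  [0→0.5]: (0.0+58.1)/2 × 0.5 = 14.525
  [0.5→1.5]: (58.1+59.9)/2 × 1 = 59.0
  [1.5→1.75]: (59.9+56.0)/2 × 0.25 = 14.4875
  [1.75→2.25]: (56.0+47.9)/2 × 0.5 = 25.975
  [2.25→4.25]: (47.9+24.5)/2 × 2 = 72.4
  [4.25→4.5]: (24.5+22.5)/2 × 0.25 = 5.875
  [4.5→5]: (22.5+19.0)/2 × 0.5 = 10.375
  Sum = 202.6375 ng/mL·h
Extrapolated tail: C_last / k_e = 19.0 / 0.339 = 56.047
AUC_0→∞ = 202.6375 + 56.047 = 258.6845 ng/mL·h

AUC = 259 ng/mL·h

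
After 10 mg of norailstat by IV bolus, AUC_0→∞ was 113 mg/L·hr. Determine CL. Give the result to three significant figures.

CL = Dose_iv / AUC_0→∞
   = 10 / 113 = 0.0884956 L/hr

CL = 0.0885 L/hr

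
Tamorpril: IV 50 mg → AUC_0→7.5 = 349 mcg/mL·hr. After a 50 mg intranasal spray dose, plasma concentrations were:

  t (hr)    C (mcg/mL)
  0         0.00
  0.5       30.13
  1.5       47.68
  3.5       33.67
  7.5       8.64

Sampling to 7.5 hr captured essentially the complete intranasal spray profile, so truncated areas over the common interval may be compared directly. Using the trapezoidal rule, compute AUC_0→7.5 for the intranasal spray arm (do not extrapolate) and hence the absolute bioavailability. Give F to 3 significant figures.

F = 0.609

Trapezoidal AUC_0→7.5 (intranasal spray):
  [0→0.5]: (0.00+30.13)/2 × 0.5 = 7.5325
  [0.5→1.5]: (30.13+47.68)/2 × 1 = 38.905
  [1.5→3.5]: (47.68+33.67)/2 × 2 = 81.35
  [3.5→7.5]: (33.67+8.64)/2 × 4 = 84.62
  Sum = 212.4075 mcg/mL·hr
F = (AUC_ev/D_ev)/(AUC_iv/D_iv) = (212.4075/50)/(349/50) = 4.24815/6.98 = 0.6086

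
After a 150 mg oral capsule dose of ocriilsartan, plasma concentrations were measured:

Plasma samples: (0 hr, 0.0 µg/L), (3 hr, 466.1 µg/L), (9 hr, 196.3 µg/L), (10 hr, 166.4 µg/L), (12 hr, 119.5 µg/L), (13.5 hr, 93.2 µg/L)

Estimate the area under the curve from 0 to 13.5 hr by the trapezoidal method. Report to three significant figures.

Trapezoidal AUC_0→13.5:
  [0→3]: (0.0+466.1)/2 × 3 = 699.15
  [3→9]: (466.1+196.3)/2 × 6 = 1987.2
  [9→10]: (196.3+166.4)/2 × 1 = 181.35
  [10→12]: (166.4+119.5)/2 × 2 = 285.9
  [12→13.5]: (119.5+93.2)/2 × 1.5 = 159.525
  Sum = 3313.125 µg/L·hr

AUC = 3310 µg/L·hr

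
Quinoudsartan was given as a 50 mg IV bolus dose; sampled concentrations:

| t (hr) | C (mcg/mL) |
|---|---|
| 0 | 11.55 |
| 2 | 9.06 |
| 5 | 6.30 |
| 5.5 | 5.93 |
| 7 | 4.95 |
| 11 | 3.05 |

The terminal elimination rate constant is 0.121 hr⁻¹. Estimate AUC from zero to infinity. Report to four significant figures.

AUC = 96.07 mcg/mL·hr

Trapezoidal AUC_0→11:
  [0→2]: (11.55+9.06)/2 × 2 = 20.61
  [2→5]: (9.06+6.30)/2 × 3 = 23.04
  [5→5.5]: (6.30+5.93)/2 × 0.5 = 3.0575
  [5.5→7]: (5.93+4.95)/2 × 1.5 = 8.16
  [7→11]: (4.95+3.05)/2 × 4 = 16.0
  Sum = 70.8675 mcg/mL·hr
Extrapolated tail: C_last / k_e = 3.05 / 0.121 = 25.207
AUC_0→∞ = 70.8675 + 25.207 = 96.0745 mcg/mL·hr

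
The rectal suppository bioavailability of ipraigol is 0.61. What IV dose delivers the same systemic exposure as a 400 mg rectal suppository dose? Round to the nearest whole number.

D_iv = 244 mg

Systemic exposure from an extravascular dose = F × D_ev, so the equivalent IV dose is F × D_ev.
D_iv = F × D_ev = 0.61 × 400 = 244 mg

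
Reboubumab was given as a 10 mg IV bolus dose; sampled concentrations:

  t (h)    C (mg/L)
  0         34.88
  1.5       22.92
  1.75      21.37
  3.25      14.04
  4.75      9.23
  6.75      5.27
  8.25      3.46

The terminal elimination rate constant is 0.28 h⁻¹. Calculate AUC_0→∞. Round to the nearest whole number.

Trapezoidal AUC_0→8.25:
  [0→1.5]: (34.88+22.92)/2 × 1.5 = 43.35
  [1.5→1.75]: (22.92+21.37)/2 × 0.25 = 5.53625
  [1.75→3.25]: (21.37+14.04)/2 × 1.5 = 26.5575
  [3.25→4.75]: (14.04+9.23)/2 × 1.5 = 17.4525
  [4.75→6.75]: (9.23+5.27)/2 × 2 = 14.5
  [6.75→8.25]: (5.27+3.46)/2 × 1.5 = 6.5475
  Sum = 113.94375 mg/L·h
Extrapolated tail: C_last / k_e = 3.46 / 0.28 = 12.357
AUC_0→∞ = 113.94375 + 12.357 = 126.30075 mg/L·h

AUC = 126 mg/L·h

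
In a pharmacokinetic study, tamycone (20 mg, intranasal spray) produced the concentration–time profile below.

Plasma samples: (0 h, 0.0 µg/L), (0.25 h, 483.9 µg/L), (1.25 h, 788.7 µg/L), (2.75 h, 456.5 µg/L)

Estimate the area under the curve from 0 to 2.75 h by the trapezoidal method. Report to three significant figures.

Trapezoidal AUC_0→2.75:
  [0→0.25]: (0.0+483.9)/2 × 0.25 = 60.4875
  [0.25→1.25]: (483.9+788.7)/2 × 1 = 636.3
  [1.25→2.75]: (788.7+456.5)/2 × 1.5 = 933.9
  Sum = 1630.6875 µg/L·h

AUC = 1630 µg/L·h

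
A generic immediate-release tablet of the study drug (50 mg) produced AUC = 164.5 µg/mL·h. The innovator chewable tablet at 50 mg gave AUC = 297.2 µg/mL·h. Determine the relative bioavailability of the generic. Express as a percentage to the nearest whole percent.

F_rel = 55%

F_rel = (AUC_test/D_test) / (AUC_ref/D_ref)
      = (164.5/50) / (297.2/50)
      = 3.29 / 5.944 = 0.5535 = 55.35%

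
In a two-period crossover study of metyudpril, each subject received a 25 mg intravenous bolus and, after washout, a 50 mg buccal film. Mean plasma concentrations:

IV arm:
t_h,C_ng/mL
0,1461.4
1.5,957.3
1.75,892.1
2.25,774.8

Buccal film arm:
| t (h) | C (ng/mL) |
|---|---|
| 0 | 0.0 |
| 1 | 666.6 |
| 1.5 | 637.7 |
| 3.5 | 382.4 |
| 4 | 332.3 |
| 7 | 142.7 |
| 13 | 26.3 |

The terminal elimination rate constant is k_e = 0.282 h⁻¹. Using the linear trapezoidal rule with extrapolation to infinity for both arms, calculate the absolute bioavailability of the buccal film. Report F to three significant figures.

Trapezoidal AUC_0→2.25 (IV):
  [0→1.5]: (1461.4+957.3)/2 × 1.5 = 1814.025
  [1.5→1.75]: (957.3+892.1)/2 × 0.25 = 231.175
  [1.75→2.25]: (892.1+774.8)/2 × 0.5 = 416.725
  Sum = 2461.925 ng/mL·h
IV tail: 774.8/0.282 = 2747.518; AUC_iv,0→∞ = 2461.925 + 2747.518 = 5209.443 ng/mL·h
Trapezoidal AUC_0→13 (buccal film):
  [0→1]: (0.0+666.6)/2 × 1 = 333.3
  [1→1.5]: (666.6+637.7)/2 × 0.5 = 326.075
  [1.5→3.5]: (637.7+382.4)/2 × 2 = 1020.1
  [3.5→4]: (382.4+332.3)/2 × 0.5 = 178.675
  [4→7]: (332.3+142.7)/2 × 3 = 712.5
  [7→13]: (142.7+26.3)/2 × 6 = 507.0
  Sum = 3077.65 ng/mL·h
buccal film tail: 26.3/0.282 = 93.262; AUC_ev,0→∞ = 3077.65 + 93.262 = 3170.912 ng/mL·h
F = (AUC_ev/D_ev)/(AUC_iv/D_iv) = (3170.912/50)/(5209.443/25) = 63.41824/208.37772 = 0.3043

F = 0.304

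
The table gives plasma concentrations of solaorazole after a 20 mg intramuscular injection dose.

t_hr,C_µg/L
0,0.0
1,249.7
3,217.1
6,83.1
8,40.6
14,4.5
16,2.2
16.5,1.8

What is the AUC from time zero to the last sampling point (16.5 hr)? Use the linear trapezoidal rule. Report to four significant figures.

AUC = 1309 µg/L·hr

Trapezoidal AUC_0→16.5:
  [0→1]: (0.0+249.7)/2 × 1 = 124.85
  [1→3]: (249.7+217.1)/2 × 2 = 466.8
  [3→6]: (217.1+83.1)/2 × 3 = 450.3
  [6→8]: (83.1+40.6)/2 × 2 = 123.7
  [8→14]: (40.6+4.5)/2 × 6 = 135.3
  [14→16]: (4.5+2.2)/2 × 2 = 6.7
  [16→16.5]: (2.2+1.8)/2 × 0.5 = 1.0
  Sum = 1308.65 µg/L·hr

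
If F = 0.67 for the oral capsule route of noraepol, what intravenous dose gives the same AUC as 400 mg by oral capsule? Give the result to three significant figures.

Systemic exposure from an extravascular dose = F × D_ev, so the equivalent IV dose is F × D_ev.
D_iv = F × D_ev = 0.67 × 400 = 268 mg

D_iv = 268 mg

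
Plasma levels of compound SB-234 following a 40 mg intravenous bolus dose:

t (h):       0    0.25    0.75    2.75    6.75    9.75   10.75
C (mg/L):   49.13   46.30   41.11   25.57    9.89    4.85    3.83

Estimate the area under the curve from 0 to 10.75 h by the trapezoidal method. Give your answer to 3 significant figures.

AUC = 198 mg/L·h

Trapezoidal AUC_0→10.75:
  [0→0.25]: (49.13+46.30)/2 × 0.25 = 11.92875
  [0.25→0.75]: (46.30+41.11)/2 × 0.5 = 21.8525
  [0.75→2.75]: (41.11+25.57)/2 × 2 = 66.68
  [2.75→6.75]: (25.57+9.89)/2 × 4 = 70.92
  [6.75→9.75]: (9.89+4.85)/2 × 3 = 22.11
  [9.75→10.75]: (4.85+3.83)/2 × 1 = 4.34
  Sum = 197.83125 mg/L·h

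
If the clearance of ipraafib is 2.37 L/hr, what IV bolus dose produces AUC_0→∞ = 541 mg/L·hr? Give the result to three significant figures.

Dose = 1280 mg

Dose_iv = CL × AUC_0→∞
     = 2.37 × 541 = 1282.17 mg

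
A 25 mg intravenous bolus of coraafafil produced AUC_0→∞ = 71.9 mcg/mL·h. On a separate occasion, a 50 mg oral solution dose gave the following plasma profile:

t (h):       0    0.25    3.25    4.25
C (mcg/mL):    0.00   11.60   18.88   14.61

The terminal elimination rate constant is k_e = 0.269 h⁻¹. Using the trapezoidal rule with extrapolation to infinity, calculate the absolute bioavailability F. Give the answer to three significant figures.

Trapezoidal AUC_0→4.25 (oral solution):
  [0→0.25]: (0.00+11.60)/2 × 0.25 = 1.45
  [0.25→3.25]: (11.60+18.88)/2 × 3 = 45.72
  [3.25→4.25]: (18.88+14.61)/2 × 1 = 16.745
  Sum = 63.915 mcg/mL·h
Tail: C_last/k_e = 14.61/0.269 = 54.312
AUC_0→∞ (oral solution) = 63.915 + 54.312 = 118.227 mcg/mL·h
F = (AUC_ev/D_ev)/(AUC_iv/D_iv) = (118.227/50)/(71.9/25) = 2.36454/2.876 = 0.8222

F = 0.822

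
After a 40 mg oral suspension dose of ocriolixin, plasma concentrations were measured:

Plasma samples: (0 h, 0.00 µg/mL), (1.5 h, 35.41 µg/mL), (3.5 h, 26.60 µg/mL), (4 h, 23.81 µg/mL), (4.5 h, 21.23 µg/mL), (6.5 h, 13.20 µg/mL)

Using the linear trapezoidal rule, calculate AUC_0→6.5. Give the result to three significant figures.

AUC = 147 µg/mL·h

Trapezoidal AUC_0→6.5:
  [0→1.5]: (0.00+35.41)/2 × 1.5 = 26.5575
  [1.5→3.5]: (35.41+26.60)/2 × 2 = 62.01
  [3.5→4]: (26.60+23.81)/2 × 0.5 = 12.6025
  [4→4.5]: (23.81+21.23)/2 × 0.5 = 11.26
  [4.5→6.5]: (21.23+13.20)/2 × 2 = 34.43
  Sum = 146.86 µg/mL·h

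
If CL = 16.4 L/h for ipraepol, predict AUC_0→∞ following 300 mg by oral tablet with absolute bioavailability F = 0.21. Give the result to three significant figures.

AUC = 3.84 mg/L·h

AUC_0→∞ = F × Dose / CL
        = 0.21 × 300 / 16.4 = 3.84146 mg/L·h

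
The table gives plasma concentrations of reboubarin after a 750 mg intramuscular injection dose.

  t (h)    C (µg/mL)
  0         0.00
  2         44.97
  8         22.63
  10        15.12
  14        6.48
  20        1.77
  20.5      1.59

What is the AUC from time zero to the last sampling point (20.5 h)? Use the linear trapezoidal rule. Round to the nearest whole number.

Trapezoidal AUC_0→20.5:
  [0→2]: (0.00+44.97)/2 × 2 = 44.97
  [2→8]: (44.97+22.63)/2 × 6 = 202.8
  [8→10]: (22.63+15.12)/2 × 2 = 37.75
  [10→14]: (15.12+6.48)/2 × 4 = 43.2
  [14→20]: (6.48+1.77)/2 × 6 = 24.75
  [20→20.5]: (1.77+1.59)/2 × 0.5 = 0.84
  Sum = 354.31 µg/mL·h

AUC = 354 µg/mL·h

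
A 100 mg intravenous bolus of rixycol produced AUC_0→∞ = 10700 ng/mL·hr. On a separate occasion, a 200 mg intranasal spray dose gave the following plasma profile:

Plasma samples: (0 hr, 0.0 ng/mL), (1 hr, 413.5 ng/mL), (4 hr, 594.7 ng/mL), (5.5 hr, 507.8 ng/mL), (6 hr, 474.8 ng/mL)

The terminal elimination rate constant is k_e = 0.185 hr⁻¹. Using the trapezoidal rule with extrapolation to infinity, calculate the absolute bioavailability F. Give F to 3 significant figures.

F = 0.250

Trapezoidal AUC_0→6 (intranasal spray):
  [0→1]: (0.0+413.5)/2 × 1 = 206.75
  [1→4]: (413.5+594.7)/2 × 3 = 1512.3
  [4→5.5]: (594.7+507.8)/2 × 1.5 = 826.875
  [5.5→6]: (507.8+474.8)/2 × 0.5 = 245.65
  Sum = 2791.575 ng/mL·hr
Tail: C_last/k_e = 474.8/0.185 = 2566.486
AUC_0→∞ (intranasal spray) = 2791.575 + 2566.486 = 5358.061 ng/mL·hr
F = (AUC_ev/D_ev)/(AUC_iv/D_iv) = (5358.061/200)/(10700/100) = 26.790305/107 = 0.2504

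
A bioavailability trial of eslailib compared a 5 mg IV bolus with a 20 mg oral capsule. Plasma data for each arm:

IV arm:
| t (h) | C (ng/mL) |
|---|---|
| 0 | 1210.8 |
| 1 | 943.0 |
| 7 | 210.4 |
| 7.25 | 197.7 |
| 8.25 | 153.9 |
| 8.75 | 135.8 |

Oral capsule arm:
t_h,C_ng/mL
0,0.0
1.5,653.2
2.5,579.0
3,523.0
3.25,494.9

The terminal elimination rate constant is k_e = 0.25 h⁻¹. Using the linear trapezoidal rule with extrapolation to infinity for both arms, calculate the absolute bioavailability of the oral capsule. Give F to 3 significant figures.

F = 0.162

Trapezoidal AUC_0→8.75 (IV):
  [0→1]: (1210.8+943.0)/2 × 1 = 1076.9
  [1→7]: (943.0+210.4)/2 × 6 = 3460.2
  [7→7.25]: (210.4+197.7)/2 × 0.25 = 51.0125
  [7.25→8.25]: (197.7+153.9)/2 × 1 = 175.8
  [8.25→8.75]: (153.9+135.8)/2 × 0.5 = 72.425
  Sum = 4836.3375 ng/mL·h
IV tail: 135.8/0.25 = 543.200; AUC_iv,0→∞ = 4836.3375 + 543.200 = 5379.5375 ng/mL·h
Trapezoidal AUC_0→3.25 (oral capsule):
  [0→1.5]: (0.0+653.2)/2 × 1.5 = 489.9
  [1.5→2.5]: (653.2+579.0)/2 × 1 = 616.1
  [2.5→3]: (579.0+523.0)/2 × 0.5 = 275.5
  [3→3.25]: (523.0+494.9)/2 × 0.25 = 127.2375
  Sum = 1508.7375 ng/mL·h
oral capsule tail: 494.9/0.25 = 1979.600; AUC_ev,0→∞ = 1508.7375 + 1979.600 = 3488.3375 ng/mL·h
F = (AUC_ev/D_ev)/(AUC_iv/D_iv) = (3488.3375/20)/(5379.5375/5) = 174.417/1075.9075 = 0.1621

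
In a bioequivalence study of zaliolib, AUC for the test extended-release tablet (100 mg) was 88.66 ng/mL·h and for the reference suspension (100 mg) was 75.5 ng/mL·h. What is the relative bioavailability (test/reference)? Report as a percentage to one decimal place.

F_rel = 117.4%

F_rel = (AUC_test/D_test) / (AUC_ref/D_ref)
      = (88.66/100) / (75.5/100)
      = 0.8866 / 0.755 = 1.1743 = 117.43%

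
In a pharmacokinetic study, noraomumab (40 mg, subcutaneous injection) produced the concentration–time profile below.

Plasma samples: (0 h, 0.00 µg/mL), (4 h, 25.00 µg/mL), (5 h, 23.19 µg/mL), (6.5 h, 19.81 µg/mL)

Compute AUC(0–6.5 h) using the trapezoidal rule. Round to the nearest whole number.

AUC = 106 µg/mL·h

Trapezoidal AUC_0→6.5:
  [0→4]: (0.00+25.00)/2 × 4 = 50.0
  [4→5]: (25.00+23.19)/2 × 1 = 24.095
  [5→6.5]: (23.19+19.81)/2 × 1.5 = 32.25
  Sum = 106.345 µg/mL·h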